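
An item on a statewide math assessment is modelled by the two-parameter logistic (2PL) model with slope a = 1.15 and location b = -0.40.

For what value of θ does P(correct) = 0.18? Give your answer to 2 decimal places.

P(θ) = 1 / (1 + exp(−a(θ − b)))
logit = ln(0.1800/0.8200) = -1.5163
θ = b + logit/(a) = -0.40 + (-1.5163)/1.1500 = -1.7186

-1.72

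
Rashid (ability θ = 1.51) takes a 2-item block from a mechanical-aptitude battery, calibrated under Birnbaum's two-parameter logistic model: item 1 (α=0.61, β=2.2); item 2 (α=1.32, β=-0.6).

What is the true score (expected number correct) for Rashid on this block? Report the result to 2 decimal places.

P(θ) = 1 / (1 + exp(−α(θ − β)))
P_1 = 1/(1+e^{0.4209}) = 0.3963
P_2 = 1/(1+e^{-2.7852}) = 0.9419
E[score] = 0.3963 + 0.9419 = 1.3382

1.34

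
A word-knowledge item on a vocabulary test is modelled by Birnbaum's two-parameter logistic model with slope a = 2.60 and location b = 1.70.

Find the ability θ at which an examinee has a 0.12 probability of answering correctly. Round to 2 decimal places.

P(θ) = 1 / (1 + exp(−a(θ − b)))
logit = ln(0.1200/0.8800) = -1.9924
θ = b + logit/(a) = 1.70 + (-1.9924)/2.6000 = 0.9337

0.93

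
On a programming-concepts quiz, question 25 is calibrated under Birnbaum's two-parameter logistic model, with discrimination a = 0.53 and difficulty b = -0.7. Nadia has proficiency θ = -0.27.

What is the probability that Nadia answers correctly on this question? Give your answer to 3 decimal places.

0.557

P(θ) = 1 / (1 + exp(−a(θ − b)))
Exponent: 0.53 × (-0.27 − (-0.7)) = 0.2279
1/(1 + e^{-0.2279}) = 0.5567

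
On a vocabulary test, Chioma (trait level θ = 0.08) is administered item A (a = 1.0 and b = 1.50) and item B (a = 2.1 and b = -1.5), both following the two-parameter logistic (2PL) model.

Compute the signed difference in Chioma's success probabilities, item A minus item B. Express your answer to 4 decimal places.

P(θ) = 1 / (1 + exp(−a(θ − b)))
P_A = 0.1947
P_B = 0.9650
P_A − P_B = -0.7704

-0.7704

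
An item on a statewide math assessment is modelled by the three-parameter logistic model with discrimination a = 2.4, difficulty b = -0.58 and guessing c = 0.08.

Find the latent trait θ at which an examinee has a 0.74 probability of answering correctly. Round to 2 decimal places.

-0.19

P(θ) = c + (1 − c) · 1 / (1 + exp(−a(θ − b)))
Remove guessing floor: (0.74 − 0.08)/(1 − 0.08) = 0.7174
logit = ln(0.7174/0.2826) = 0.9316
θ = b + logit/(a) = -0.58 + 0.9316/2.4000 = -0.1919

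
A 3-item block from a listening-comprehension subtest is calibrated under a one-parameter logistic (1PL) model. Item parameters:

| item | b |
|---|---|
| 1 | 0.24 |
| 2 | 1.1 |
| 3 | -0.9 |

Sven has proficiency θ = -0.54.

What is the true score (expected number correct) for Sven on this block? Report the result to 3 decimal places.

P(θ) = 1 / (1 + exp(−(θ − b)))
P_1 = 1/(1+e^{0.7800}) = 0.3143
P_2 = 1/(1+e^{1.6400}) = 0.1625
P_3 = 1/(1+e^{-0.3600}) = 0.5890
E[score] = 0.3143 + 0.1625 + 0.5890 = 1.0658

1.066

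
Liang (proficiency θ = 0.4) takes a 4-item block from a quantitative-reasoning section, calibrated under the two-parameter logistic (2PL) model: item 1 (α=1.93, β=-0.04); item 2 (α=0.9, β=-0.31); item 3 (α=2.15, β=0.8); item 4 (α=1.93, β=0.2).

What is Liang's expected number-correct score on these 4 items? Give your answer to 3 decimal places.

P(θ) = 1 / (1 + exp(−α(θ − β)))
P_1 = 1/(1+e^{-0.8492}) = 0.7004
P_2 = 1/(1+e^{-0.6390}) = 0.6545
P_3 = 1/(1+e^{0.8600}) = 0.2973
P_4 = 1/(1+e^{-0.3860}) = 0.5953
E[score] = 0.7004 + 0.6545 + 0.2973 + 0.5953 = 2.2476

2.248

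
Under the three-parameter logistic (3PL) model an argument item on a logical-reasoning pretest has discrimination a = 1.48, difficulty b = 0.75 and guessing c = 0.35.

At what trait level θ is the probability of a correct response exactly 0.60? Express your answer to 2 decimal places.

P(θ) = c + (1 − c) · 1 / (1 + exp(−a(θ − b)))
Remove guessing floor: (0.60 − 0.35)/(1 − 0.35) = 0.3846
logit = ln(0.3846/0.6154) = -0.4700
θ = b + logit/(a) = 0.75 + (-0.4700)/1.4800 = 0.4324

0.43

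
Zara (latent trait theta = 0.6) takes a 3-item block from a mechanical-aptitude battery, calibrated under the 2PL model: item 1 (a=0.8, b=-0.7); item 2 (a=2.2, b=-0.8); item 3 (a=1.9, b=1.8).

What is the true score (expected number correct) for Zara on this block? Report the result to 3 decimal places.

P(theta) = 1 / (1 + exp(−a(theta − b)))
P_1 = 1/(1+e^{-1.0400}) = 0.7389
P_2 = 1/(1+e^{-3.0800}) = 0.9561
P_3 = 1/(1+e^{2.2800}) = 0.0928
E[score] = 0.7389 + 0.9561 + 0.0928 = 1.7877

1.788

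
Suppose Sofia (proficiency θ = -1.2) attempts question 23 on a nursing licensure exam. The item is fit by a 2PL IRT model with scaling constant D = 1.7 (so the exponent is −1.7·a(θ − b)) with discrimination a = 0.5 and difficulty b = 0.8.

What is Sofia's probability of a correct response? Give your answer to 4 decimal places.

P(θ) = 1 / (1 + exp(−D·a(θ − b)))
Exponent: 1.7 × 0.5 × (-1.2 − 0.8) = -1.7000
1/(1 + e^{1.7000}) = 0.1545
P = 0.1545

0.1545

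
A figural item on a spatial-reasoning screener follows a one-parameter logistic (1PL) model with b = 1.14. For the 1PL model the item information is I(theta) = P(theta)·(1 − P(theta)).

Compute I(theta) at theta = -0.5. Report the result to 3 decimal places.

0.136

P = 1/(1+e^{1.6400}) = 0.1625
P(1−P) = 0.1625 × 0.8375 = 0.1361
I = P(1−P) = 0.13607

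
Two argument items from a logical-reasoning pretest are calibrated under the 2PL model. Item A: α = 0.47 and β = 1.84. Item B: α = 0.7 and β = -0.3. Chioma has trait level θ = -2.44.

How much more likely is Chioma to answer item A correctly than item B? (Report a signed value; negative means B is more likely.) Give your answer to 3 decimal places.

P(θ) = 1 / (1 + exp(−α(θ − β)))
P_A = 0.1180
P_B = 0.1827
P_A − P_B = -0.0647

-0.065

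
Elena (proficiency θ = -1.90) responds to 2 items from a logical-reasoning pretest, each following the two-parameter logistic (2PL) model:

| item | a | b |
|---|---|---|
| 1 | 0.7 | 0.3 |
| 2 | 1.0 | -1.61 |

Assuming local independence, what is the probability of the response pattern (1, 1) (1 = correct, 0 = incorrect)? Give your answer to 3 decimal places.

P(θ) = 1 / (1 + exp(−a(θ − b)))
P_1 = 1/(1+e^{1.5400}) = 0.1765
P_2 = 1/(1+e^{0.2900}) = 0.4280
L = P_1 × P_2 = 0.1765 × 0.4280 = 0.07556

0.076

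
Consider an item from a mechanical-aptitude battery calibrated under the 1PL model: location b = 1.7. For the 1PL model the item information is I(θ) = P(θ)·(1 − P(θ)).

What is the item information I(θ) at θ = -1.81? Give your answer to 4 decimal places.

0.0282

P = 1/(1+e^{3.5100}) = 0.0290
P(1−P) = 0.0290 × 0.9710 = 0.0282
I = P(1−P) = 0.02819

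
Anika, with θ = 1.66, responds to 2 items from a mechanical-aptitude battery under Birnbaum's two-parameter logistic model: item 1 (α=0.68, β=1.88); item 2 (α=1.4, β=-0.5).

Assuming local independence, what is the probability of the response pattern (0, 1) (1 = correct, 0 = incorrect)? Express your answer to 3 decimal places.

P(θ) = 1 / (1 + exp(−α(θ − β)))
P_1 = 1/(1+e^{0.1496}) = 0.4627
P_2 = 1/(1+e^{-3.0240}) = 0.9536
L = (1−P_1) × P_2 = 0.5373 × 0.9536 = 0.51242

0.512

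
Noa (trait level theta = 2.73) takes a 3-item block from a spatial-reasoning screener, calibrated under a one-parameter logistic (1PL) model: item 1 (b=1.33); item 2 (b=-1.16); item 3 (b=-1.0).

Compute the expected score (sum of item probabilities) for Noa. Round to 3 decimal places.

P(theta) = 1 / (1 + exp(−(theta − b)))
P_1 = 1/(1+e^{-1.4000}) = 0.8022
P_2 = 1/(1+e^{-3.8900}) = 0.9800
P_3 = 1/(1+e^{-3.7300}) = 0.9766
E[score] = 0.8022 + 0.9800 + 0.9766 = 2.7587

2.759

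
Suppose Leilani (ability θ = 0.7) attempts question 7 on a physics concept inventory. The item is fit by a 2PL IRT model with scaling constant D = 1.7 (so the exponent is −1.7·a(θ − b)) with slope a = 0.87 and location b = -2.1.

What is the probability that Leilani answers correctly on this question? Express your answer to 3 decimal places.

P(θ) = 1 / (1 + exp(−D·a(θ − b)))
Exponent: 1.7 × 0.87 × (0.7 − (-2.1)) = 4.1412
1/(1 + e^{-4.1412}) = 0.9843
P = 0.9843

0.984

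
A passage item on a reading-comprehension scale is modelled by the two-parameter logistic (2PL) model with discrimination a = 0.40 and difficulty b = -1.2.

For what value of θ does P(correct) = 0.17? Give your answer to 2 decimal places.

-5.16

P(θ) = 1 / (1 + exp(−a(θ − b)))
logit = ln(0.1700/0.8300) = -1.5856
θ = b + logit/(a) = -1.2 + (-1.5856)/0.4000 = -5.1641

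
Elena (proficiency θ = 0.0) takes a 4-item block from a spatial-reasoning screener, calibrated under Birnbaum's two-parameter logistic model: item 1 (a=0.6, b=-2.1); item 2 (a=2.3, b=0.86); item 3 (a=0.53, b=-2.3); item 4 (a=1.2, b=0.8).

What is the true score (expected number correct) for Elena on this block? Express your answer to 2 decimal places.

1.95

P(θ) = 1 / (1 + exp(−a(θ − b)))
P_1 = 1/(1+e^{-1.2600}) = 0.7790
P_2 = 1/(1+e^{1.9780}) = 0.1215
P_3 = 1/(1+e^{-1.2190}) = 0.7719
P_4 = 1/(1+e^{0.9600}) = 0.2769
E[score] = 0.7790 + 0.1215 + 0.7719 + 0.2769 = 1.9493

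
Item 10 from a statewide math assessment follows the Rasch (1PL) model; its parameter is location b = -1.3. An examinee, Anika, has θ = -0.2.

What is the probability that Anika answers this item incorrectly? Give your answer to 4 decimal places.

0.2497

P(θ) = 1 / (1 + exp(−(θ − b)))
Exponent: (-0.2 − (-1.3)) = 1.1000
1/(1 + e^{-1.1000}) = 0.7503
P = 0.7503
P(incorrect) = 1 − 0.7503 = 0.2497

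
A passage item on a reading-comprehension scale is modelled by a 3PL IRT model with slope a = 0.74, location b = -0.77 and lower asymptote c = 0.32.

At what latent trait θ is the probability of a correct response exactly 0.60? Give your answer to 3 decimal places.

P(θ) = c + (1 − c) · 1 / (1 + exp(−a(θ − b)))
Remove guessing floor: (0.60 − 0.32)/(1 − 0.32) = 0.4118
logit = ln(0.4118/0.5882) = -0.3567
θ = b + logit/(a) = -0.77 + (-0.3567)/0.7400 = -1.2520

-1.252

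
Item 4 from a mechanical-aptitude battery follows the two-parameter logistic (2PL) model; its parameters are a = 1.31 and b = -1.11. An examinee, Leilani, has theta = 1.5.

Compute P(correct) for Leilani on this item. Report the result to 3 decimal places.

P(theta) = 1 / (1 + exp(−a(theta − b)))
Exponent: 1.31 × (1.5 − (-1.11)) = 3.4191
1/(1 + e^{-3.4191}) = 0.9683

0.968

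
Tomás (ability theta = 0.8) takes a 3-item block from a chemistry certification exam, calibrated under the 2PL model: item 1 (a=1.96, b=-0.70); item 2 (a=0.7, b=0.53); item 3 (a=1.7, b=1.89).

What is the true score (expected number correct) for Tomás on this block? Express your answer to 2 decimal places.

P(theta) = 1 / (1 + exp(−a(theta − b)))
P_1 = 1/(1+e^{-2.9400}) = 0.9498
P_2 = 1/(1+e^{-0.1890}) = 0.5471
P_3 = 1/(1+e^{1.8530}) = 0.1355
E[score] = 0.9498 + 0.5471 + 0.1355 = 1.6324

1.63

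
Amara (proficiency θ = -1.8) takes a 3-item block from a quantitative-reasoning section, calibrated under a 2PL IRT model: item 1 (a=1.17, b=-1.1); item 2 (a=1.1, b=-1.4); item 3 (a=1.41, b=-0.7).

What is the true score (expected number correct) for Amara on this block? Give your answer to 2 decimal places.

0.87

P(θ) = 1 / (1 + exp(−a(θ − b)))
P_1 = 1/(1+e^{0.8190}) = 0.3060
P_2 = 1/(1+e^{0.4400}) = 0.3917
P_3 = 1/(1+e^{1.5510}) = 0.1749
E[score] = 0.3060 + 0.3917 + 0.1749 = 0.8727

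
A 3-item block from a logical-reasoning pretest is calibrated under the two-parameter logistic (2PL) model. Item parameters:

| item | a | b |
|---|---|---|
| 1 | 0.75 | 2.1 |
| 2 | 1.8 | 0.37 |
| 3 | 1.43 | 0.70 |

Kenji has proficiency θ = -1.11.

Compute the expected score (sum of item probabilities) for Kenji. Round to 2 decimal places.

0.22

P(θ) = 1 / (1 + exp(−a(θ − b)))
P_1 = 1/(1+e^{2.4075}) = 0.0826
P_2 = 1/(1+e^{2.6640}) = 0.0651
P_3 = 1/(1+e^{2.5883}) = 0.0699
E[score] = 0.0826 + 0.0651 + 0.0699 = 0.2176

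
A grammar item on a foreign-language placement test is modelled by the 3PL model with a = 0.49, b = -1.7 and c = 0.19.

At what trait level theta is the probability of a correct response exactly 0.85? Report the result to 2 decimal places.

P(theta) = c + (1 − c) · 1 / (1 + exp(−a(theta − b)))
Remove guessing floor: (0.85 − 0.19)/(1 − 0.19) = 0.8148
logit = ln(0.8148/0.1852) = 1.4816
theta = b + logit/(a) = -1.7 + 1.4816/0.4900 = 1.3237

1.32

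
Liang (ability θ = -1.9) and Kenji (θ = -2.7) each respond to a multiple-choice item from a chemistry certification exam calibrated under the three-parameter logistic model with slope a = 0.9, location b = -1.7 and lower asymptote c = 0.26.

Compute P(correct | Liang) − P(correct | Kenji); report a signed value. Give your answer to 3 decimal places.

P(θ) = c + (1 − c) · 1 / (1 + exp(−a(θ − b)))
P(Liang) = 0.5968  [exponent -0.1800]
P(Kenji) = 0.4739  [exponent -0.9000]
Difference = 0.5968 − 0.4739 = 0.1229

0.123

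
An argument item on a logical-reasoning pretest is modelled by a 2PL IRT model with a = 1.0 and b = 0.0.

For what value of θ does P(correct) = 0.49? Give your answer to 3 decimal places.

-0.040

P(θ) = 1 / (1 + exp(−a(θ − b)))
logit = ln(0.4900/0.5100) = -0.0400
θ = b + logit/(a) = 0.0 + (-0.0400)/1.0000 = -0.0400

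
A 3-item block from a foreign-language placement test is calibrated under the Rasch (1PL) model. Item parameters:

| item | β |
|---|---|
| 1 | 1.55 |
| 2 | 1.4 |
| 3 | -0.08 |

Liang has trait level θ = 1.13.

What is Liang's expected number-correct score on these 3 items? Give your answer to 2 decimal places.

P(θ) = 1 / (1 + exp(−(θ − β)))
P_1 = 1/(1+e^{0.4200}) = 0.3965
P_2 = 1/(1+e^{0.2700}) = 0.4329
P_3 = 1/(1+e^{-1.2100}) = 0.7703
E[score] = 0.3965 + 0.4329 + 0.7703 = 1.5997

1.60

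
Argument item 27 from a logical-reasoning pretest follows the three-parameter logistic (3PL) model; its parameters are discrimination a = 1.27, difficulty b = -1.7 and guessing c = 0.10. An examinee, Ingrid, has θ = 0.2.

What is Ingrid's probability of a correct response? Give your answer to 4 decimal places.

0.9260

P(θ) = c + (1 − c) · 1 / (1 + exp(−a(θ − b)))
Exponent: 1.27 × (0.2 − (-1.7)) = 2.4130
1/(1 + e^{-2.4130}) = 0.9178
P = 0.10 + 0.90 × 0.9178 = 0.9260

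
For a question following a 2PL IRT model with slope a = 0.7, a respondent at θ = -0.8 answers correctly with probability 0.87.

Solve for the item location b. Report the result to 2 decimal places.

-3.52

P(θ) = 1 / (1 + exp(−a(θ − b)))
logit(0.87) = ln(0.87/0.13) = 1.9010
b = θ − logit/(a) = -0.8 − 1.9010/0.7000 = -3.5157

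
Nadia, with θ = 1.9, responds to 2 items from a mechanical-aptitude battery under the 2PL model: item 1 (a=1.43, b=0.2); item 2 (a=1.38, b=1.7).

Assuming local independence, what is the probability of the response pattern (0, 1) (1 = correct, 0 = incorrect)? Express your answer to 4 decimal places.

P(θ) = 1 / (1 + exp(−a(θ − b)))
P_1 = 1/(1+e^{-2.4310}) = 0.9192
P_2 = 1/(1+e^{-0.2760}) = 0.5686
L = (1−P_1) × P_2 = 0.0808 × 0.5686 = 0.04596

0.0460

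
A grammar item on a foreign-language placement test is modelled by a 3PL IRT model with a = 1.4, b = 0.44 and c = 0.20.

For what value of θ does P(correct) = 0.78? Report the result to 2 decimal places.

1.13

P(θ) = c + (1 − c) · 1 / (1 + exp(−a(θ − b)))
Remove guessing floor: (0.78 − 0.20)/(1 − 0.20) = 0.7250
logit = ln(0.7250/0.2750) = 0.9694
θ = b + logit/(a) = 0.44 + 0.9694/1.4000 = 1.1324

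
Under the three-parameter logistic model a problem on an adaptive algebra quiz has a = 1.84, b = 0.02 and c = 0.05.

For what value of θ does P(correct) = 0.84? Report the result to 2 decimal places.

P(θ) = c + (1 − c) · 1 / (1 + exp(−a(θ − b)))
Remove guessing floor: (0.84 − 0.05)/(1 − 0.05) = 0.8316
logit = ln(0.8316/0.1684) = 1.5969
θ = b + logit/(a) = 0.02 + 1.5969/1.8400 = 0.8879

0.89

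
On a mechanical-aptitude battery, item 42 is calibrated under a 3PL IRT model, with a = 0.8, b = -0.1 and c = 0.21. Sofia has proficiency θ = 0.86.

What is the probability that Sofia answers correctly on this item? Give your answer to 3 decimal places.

P(θ) = c + (1 − c) · 1 / (1 + exp(−a(θ − b)))
Exponent: 0.8 × (0.86 − (-0.1)) = 0.7680
1/(1 + e^{-0.7680}) = 0.6831
P = 0.21 + 0.79 × 0.6831 = 0.7496

0.750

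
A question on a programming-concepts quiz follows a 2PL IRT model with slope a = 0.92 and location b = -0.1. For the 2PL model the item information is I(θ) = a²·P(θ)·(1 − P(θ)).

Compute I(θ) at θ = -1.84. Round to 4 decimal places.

0.1182

P = 1/(1+e^{1.6008}) = 0.1679
P(1−P) = 0.1679 × 0.8321 = 0.1397
I = a² × P(1−P) = 0.92² × 0.1397 = 0.11823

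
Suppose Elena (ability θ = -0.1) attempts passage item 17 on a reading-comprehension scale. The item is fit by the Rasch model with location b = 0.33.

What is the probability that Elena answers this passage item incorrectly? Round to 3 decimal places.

P(θ) = 1 / (1 + exp(−(θ − b)))
Exponent: (-0.1 − 0.33) = -0.4300
1/(1 + e^{0.4300}) = 0.3941
P = 0.3941
P(incorrect) = 1 − 0.3941 = 0.6059

0.606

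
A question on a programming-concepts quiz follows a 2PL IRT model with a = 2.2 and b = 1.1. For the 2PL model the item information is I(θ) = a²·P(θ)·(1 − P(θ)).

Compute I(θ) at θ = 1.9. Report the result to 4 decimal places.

P = 1/(1+e^{-1.7600}) = 0.8532
P(1−P) = 0.8532 × 0.1468 = 0.1252
I = a² × P(1−P) = 2.2² × 0.1252 = 0.60618

0.6062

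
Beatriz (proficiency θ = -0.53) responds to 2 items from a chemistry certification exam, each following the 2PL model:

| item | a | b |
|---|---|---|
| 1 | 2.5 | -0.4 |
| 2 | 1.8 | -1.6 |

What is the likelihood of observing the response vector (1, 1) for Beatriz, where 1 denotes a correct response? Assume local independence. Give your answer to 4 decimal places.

0.3661

P(θ) = 1 / (1 + exp(−a(θ − b)))
P_1 = 1/(1+e^{0.3250}) = 0.4195
P_2 = 1/(1+e^{-1.9260}) = 0.8728
L = P_1 × P_2 = 0.4195 × 0.8728 = 0.36611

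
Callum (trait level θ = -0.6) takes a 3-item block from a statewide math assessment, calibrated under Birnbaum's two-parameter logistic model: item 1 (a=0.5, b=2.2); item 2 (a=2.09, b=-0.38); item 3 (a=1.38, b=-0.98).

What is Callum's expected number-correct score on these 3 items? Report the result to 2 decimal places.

P(θ) = 1 / (1 + exp(−a(θ − b)))
P_1 = 1/(1+e^{1.4000}) = 0.1978
P_2 = 1/(1+e^{0.4598}) = 0.3870
P_3 = 1/(1+e^{-0.5244}) = 0.6282
E[score] = 0.1978 + 0.3870 + 0.6282 = 1.2130

1.21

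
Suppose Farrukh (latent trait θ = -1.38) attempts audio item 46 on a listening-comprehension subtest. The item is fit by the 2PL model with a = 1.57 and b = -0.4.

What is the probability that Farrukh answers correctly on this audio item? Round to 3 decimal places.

0.177

P(θ) = 1 / (1 + exp(−a(θ − b)))
Exponent: 1.57 × (-1.38 − (-0.4)) = -1.5386
1/(1 + e^{1.5386}) = 0.1767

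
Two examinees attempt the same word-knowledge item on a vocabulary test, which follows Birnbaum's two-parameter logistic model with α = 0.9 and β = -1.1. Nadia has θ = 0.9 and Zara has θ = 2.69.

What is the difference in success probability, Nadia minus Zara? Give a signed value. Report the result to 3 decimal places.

P(θ) = 1 / (1 + exp(−α(θ − β)))
P(Nadia) = 0.8581  [exponent 1.8000]
P(Zara) = 0.9680  [exponent 3.4110]
Difference = 0.8581 − 0.9680 = -0.1099

-0.110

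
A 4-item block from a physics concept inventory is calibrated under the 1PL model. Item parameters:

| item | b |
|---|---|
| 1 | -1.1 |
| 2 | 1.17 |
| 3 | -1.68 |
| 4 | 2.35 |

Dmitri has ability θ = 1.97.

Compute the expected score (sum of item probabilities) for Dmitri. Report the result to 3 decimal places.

P(θ) = 1 / (1 + exp(−(θ − b)))
P_1 = 1/(1+e^{-3.0700}) = 0.9556
P_2 = 1/(1+e^{-0.8000}) = 0.6900
P_3 = 1/(1+e^{-3.6500}) = 0.9747
P_4 = 1/(1+e^{0.3800}) = 0.4061
E[score] = 0.9556 + 0.6900 + 0.9747 + 0.4061 = 3.0264

3.026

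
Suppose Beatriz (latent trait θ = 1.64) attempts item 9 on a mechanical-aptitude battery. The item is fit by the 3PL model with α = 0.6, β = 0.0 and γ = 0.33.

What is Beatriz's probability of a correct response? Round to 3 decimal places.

P(θ) = γ + (1 − γ) · 1 / (1 + exp(−α(θ − β)))
Exponent: 0.6 × (1.64 − 0.0) = 0.9840
1/(1 + e^{-0.9840}) = 0.7279
P = 0.33 + 0.67 × 0.7279 = 0.8177

0.818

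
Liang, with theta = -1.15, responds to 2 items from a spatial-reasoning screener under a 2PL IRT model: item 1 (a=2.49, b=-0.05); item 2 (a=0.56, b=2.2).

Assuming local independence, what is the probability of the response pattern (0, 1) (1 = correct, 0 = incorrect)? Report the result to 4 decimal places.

0.1248

P(theta) = 1 / (1 + exp(−a(theta − b)))
P_1 = 1/(1+e^{2.7390}) = 0.0607
P_2 = 1/(1+e^{1.8760}) = 0.1328
L = (1−P_1) × P_2 = 0.9393 × 0.1328 = 0.12478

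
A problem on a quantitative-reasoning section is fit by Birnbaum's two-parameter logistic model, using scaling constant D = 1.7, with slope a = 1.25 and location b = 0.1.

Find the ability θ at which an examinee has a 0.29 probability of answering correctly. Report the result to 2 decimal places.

-0.32

P(θ) = 1 / (1 + exp(−D·a(θ − b)))
logit = ln(0.2900/0.7100) = -0.8954
θ = b + logit/(1.7·a) = 0.1 + (-0.8954)/2.1250 = -0.3214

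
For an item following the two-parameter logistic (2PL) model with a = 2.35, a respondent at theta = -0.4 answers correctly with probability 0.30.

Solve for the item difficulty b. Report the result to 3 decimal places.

-0.039

P(theta) = 1 / (1 + exp(−a(theta − b)))
logit(0.30) = ln(0.30/0.70) = -0.8473
b = theta − logit/(a) = -0.4 − (-0.8473)/2.3500 = -0.0394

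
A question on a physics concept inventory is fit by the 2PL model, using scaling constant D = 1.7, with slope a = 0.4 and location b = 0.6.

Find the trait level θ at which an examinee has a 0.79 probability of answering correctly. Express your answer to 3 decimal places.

P(θ) = 1 / (1 + exp(−D·a(θ − b)))
logit = ln(0.7900/0.2100) = 1.3249
θ = b + logit/(1.7·a) = 0.6 + 1.3249/0.6800 = 2.5484

2.548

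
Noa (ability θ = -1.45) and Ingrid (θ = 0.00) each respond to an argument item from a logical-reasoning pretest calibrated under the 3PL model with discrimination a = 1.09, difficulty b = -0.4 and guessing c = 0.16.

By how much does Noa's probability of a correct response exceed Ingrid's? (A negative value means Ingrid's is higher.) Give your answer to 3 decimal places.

-0.307

P(θ) = c + (1 − c) · 1 / (1 + exp(−a(θ − b)))
P(Noa) = 0.3629  [exponent -1.1445]
P(Ingrid) = 0.6701  [exponent 0.4360]
Difference = 0.3629 − 0.6701 = -0.3073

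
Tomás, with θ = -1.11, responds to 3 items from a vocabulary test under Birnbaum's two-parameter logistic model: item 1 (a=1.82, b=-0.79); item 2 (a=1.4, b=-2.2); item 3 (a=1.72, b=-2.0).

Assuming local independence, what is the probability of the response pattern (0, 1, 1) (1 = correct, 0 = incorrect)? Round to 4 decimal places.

P(θ) = 1 / (1 + exp(−a(θ − b)))
P_1 = 1/(1+e^{0.5824}) = 0.3584
P_2 = 1/(1+e^{-1.5260}) = 0.8214
P_3 = 1/(1+e^{-1.5308}) = 0.8221
L = (1−P_1) × P_2 × P_3 = 0.6416 × 0.8214 × 0.8221 = 0.43329

0.4333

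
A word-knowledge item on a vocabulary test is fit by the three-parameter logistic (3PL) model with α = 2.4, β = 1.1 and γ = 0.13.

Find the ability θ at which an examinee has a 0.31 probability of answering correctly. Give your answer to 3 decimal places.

0.540

P(θ) = γ + (1 − γ) · 1 / (1 + exp(−α(θ − β)))
Remove guessing floor: (0.31 − 0.13)/(1 − 0.13) = 0.2069
logit = ln(0.2069/0.7931) = -1.3437
θ = β + logit/(α) = 1.1 + (-1.3437)/2.4000 = 0.5401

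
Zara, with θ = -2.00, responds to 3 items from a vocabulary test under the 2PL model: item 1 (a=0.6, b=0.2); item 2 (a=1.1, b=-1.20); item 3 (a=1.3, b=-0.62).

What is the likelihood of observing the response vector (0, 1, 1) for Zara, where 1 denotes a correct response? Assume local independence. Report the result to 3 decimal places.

P(θ) = 1 / (1 + exp(−a(θ − b)))
P_1 = 1/(1+e^{1.3200}) = 0.2108
P_2 = 1/(1+e^{0.8800}) = 0.2932
P_3 = 1/(1+e^{1.7940}) = 0.1426
L = (1−P_1) × P_2 × P_3 = 0.7892 × 0.2932 × 0.1426 = 0.03299

0.033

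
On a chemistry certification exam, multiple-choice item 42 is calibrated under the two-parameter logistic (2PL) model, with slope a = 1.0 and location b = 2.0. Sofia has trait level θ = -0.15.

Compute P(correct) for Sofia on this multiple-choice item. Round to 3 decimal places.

0.104

P(θ) = 1 / (1 + exp(−a(θ − b)))
Exponent: 1.0 × (-0.15 − 2.0) = -2.1500
1/(1 + e^{2.1500}) = 0.1043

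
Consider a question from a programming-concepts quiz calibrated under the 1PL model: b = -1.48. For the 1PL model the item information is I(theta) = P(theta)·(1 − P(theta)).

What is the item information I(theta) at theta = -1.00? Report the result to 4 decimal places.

0.2361

P = 1/(1+e^{-0.4800}) = 0.6177
P(1−P) = 0.6177 × 0.3823 = 0.2361
I = P(1−P) = 0.23614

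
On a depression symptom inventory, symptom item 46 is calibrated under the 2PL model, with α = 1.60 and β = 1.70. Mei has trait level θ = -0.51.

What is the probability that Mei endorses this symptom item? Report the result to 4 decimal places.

P(θ) = 1 / (1 + exp(−α(θ − β)))
Exponent: 1.60 × (-0.51 − 1.70) = -3.5360
1/(1 + e^{3.5360}) = 0.0283

0.0283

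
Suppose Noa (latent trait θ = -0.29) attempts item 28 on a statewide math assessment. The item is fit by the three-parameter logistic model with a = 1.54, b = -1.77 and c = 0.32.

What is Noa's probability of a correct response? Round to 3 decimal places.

0.937

P(θ) = c + (1 − c) · 1 / (1 + exp(−a(θ − b)))
Exponent: 1.54 × (-0.29 − (-1.77)) = 2.2792
1/(1 + e^{-2.2792}) = 0.9071
P = 0.32 + 0.68 × 0.9071 = 0.9369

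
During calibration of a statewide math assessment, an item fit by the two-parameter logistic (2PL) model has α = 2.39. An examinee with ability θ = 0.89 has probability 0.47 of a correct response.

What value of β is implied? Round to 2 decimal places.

0.94

P(θ) = 1 / (1 + exp(−α(θ − β)))
logit(0.47) = ln(0.47/0.53) = -0.1201
β = θ − logit/(α) = 0.89 − (-0.1201)/2.3900 = 0.9403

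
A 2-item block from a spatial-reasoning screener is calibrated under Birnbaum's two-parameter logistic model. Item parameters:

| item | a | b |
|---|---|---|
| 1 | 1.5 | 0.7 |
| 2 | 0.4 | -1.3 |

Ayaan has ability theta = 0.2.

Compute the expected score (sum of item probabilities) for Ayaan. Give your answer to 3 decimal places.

0.966

P(theta) = 1 / (1 + exp(−a(theta − b)))
P_1 = 1/(1+e^{0.7500}) = 0.3208
P_2 = 1/(1+e^{-0.6000}) = 0.6457
E[score] = 0.3208 + 0.6457 = 0.9665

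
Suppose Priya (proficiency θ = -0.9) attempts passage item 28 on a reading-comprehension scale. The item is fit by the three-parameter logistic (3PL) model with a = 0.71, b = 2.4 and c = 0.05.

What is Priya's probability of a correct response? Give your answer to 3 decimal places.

0.133

P(θ) = c + (1 − c) · 1 / (1 + exp(−a(θ − b)))
Exponent: 0.71 × (-0.9 − 2.4) = -2.3430
1/(1 + e^{2.3430}) = 0.0876
P = 0.05 + 0.95 × 0.0876 = 0.1332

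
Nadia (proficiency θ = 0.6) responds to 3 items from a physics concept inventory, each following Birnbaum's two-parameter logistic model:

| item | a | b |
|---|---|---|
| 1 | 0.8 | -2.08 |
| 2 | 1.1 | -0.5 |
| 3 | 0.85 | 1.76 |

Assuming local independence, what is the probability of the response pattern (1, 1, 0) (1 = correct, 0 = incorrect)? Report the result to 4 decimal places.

0.5022

P(θ) = 1 / (1 + exp(−a(θ − b)))
P_1 = 1/(1+e^{-2.1440}) = 0.8951
P_2 = 1/(1+e^{-1.2100}) = 0.7703
P_3 = 1/(1+e^{0.9860}) = 0.2717
L = P_1 × P_2 × (1−P_3) = 0.8951 × 0.7703 × 0.7283 = 0.50216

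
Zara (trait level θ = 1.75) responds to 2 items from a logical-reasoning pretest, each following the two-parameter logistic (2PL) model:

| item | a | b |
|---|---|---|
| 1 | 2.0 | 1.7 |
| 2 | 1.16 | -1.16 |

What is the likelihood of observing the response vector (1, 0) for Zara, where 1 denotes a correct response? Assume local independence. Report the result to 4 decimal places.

0.0174

P(θ) = 1 / (1 + exp(−a(θ − b)))
P_1 = 1/(1+e^{-0.1000}) = 0.5250
P_2 = 1/(1+e^{-3.3756}) = 0.9669
L = P_1 × (1−P_2) = 0.5250 × 0.0331 = 0.01736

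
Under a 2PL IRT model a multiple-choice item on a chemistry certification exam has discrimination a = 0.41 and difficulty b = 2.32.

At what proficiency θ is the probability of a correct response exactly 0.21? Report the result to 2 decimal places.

P(θ) = 1 / (1 + exp(−a(θ − b)))
logit = ln(0.2100/0.7900) = -1.3249
θ = b + logit/(a) = 2.32 + (-1.3249)/0.4100 = -0.9115

-0.91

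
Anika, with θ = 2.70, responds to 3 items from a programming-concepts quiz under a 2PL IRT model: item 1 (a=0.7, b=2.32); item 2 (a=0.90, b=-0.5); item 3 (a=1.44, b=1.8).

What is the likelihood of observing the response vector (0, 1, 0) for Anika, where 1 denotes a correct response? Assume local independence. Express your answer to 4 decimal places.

P(θ) = 1 / (1 + exp(−a(θ − b)))
P_1 = 1/(1+e^{-0.2660}) = 0.5661
P_2 = 1/(1+e^{-2.8800}) = 0.9468
P_3 = 1/(1+e^{-1.2960}) = 0.7852
L = (1−P_1) × P_2 × (1−P_3) = 0.4339 × 0.9468 × 0.2148 = 0.08826

0.0883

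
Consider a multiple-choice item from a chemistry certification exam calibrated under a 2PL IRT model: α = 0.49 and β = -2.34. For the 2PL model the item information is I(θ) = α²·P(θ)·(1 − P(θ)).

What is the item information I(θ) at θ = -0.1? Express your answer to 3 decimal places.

0.045

P = 1/(1+e^{-1.0976}) = 0.7498
P(1−P) = 0.7498 × 0.2502 = 0.1876
I = α² × P(1−P) = 0.49² × 0.1876 = 0.04504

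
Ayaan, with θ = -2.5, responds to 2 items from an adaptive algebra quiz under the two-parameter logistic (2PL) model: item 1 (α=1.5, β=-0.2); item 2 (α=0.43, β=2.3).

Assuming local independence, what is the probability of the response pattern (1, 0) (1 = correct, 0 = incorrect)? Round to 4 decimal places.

0.0273

P(θ) = 1 / (1 + exp(−α(θ − β)))
P_1 = 1/(1+e^{3.4500}) = 0.0308
P_2 = 1/(1+e^{2.0640}) = 0.1126
L = P_1 × (1−P_2) = 0.0308 × 0.8874 = 0.02730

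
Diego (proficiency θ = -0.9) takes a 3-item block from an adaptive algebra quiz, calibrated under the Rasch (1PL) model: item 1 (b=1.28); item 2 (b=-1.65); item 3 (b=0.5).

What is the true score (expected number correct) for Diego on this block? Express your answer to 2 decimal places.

P(θ) = 1 / (1 + exp(−(θ − b)))
P_1 = 1/(1+e^{2.1800}) = 0.1016
P_2 = 1/(1+e^{-0.7500}) = 0.6792
P_3 = 1/(1+e^{1.4000}) = 0.1978
E[score] = 0.1016 + 0.6792 + 0.1978 = 0.9786

0.98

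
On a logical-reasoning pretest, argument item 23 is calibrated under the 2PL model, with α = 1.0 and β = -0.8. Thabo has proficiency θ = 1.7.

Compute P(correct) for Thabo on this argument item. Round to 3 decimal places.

P(θ) = 1 / (1 + exp(−α(θ − β)))
Exponent: 1.0 × (1.7 − (-0.8)) = 2.5000
1/(1 + e^{-2.5000}) = 0.9241

0.924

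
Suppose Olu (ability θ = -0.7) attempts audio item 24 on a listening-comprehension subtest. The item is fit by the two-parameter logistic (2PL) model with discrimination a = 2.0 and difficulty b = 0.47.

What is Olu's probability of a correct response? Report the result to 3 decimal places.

0.088

P(θ) = 1 / (1 + exp(−a(θ − b)))
Exponent: 2.0 × (-0.7 − 0.47) = -2.3400
1/(1 + e^{2.3400}) = 0.0879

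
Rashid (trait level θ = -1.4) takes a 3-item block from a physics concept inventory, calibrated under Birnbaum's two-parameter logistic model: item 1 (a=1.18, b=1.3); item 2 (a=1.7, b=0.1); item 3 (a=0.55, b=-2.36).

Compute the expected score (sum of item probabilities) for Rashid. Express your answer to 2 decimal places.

0.74

P(θ) = 1 / (1 + exp(−a(θ − b)))
P_1 = 1/(1+e^{3.1860}) = 0.0397
P_2 = 1/(1+e^{2.5500}) = 0.0724
P_3 = 1/(1+e^{-0.5280}) = 0.6290
E[score] = 0.0397 + 0.0724 + 0.6290 = 0.7411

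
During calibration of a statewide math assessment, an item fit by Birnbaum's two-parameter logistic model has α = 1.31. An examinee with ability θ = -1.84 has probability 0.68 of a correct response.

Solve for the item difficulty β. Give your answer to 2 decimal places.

-2.42

P(θ) = 1 / (1 + exp(−α(θ − β)))
logit(0.68) = ln(0.68/0.32) = 0.7538
β = θ − logit/(α) = -1.84 − 0.7538/1.3100 = -2.4154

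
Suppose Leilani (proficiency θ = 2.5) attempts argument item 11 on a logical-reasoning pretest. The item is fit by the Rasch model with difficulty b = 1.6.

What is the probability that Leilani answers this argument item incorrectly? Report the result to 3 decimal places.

P(θ) = 1 / (1 + exp(−(θ − b)))
Exponent: (2.5 − 1.6) = 0.9000
1/(1 + e^{-0.9000}) = 0.7109
P = 0.7109
P(incorrect) = 1 − 0.7109 = 0.2891

0.289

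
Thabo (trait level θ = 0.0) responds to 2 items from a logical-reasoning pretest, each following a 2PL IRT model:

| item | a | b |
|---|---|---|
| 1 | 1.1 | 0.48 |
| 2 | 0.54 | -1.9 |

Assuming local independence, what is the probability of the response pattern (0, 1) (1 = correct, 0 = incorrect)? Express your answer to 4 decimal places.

0.4630

P(θ) = 1 / (1 + exp(−a(θ − b)))
P_1 = 1/(1+e^{0.5280}) = 0.3710
P_2 = 1/(1+e^{-1.0260}) = 0.7361
L = (1−P_1) × P_2 = 0.6290 × 0.7361 = 0.46304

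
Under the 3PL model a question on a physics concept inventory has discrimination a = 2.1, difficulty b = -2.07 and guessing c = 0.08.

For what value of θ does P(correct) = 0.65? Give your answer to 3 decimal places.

P(θ) = c + (1 − c) · 1 / (1 + exp(−a(θ − b)))
Remove guessing floor: (0.65 − 0.08)/(1 − 0.08) = 0.6196
logit = ln(0.6196/0.3804) = 0.4877
θ = b + logit/(a) = -2.07 + 0.4877/2.1000 = -1.8378

-1.838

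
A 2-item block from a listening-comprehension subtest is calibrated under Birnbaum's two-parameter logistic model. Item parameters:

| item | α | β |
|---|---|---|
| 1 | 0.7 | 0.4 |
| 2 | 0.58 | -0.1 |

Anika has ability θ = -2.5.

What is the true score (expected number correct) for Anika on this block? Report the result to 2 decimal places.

0.32

P(θ) = 1 / (1 + exp(−α(θ − β)))
P_1 = 1/(1+e^{2.0300}) = 0.1161
P_2 = 1/(1+e^{1.3920}) = 0.1991
E[score] = 0.1161 + 0.1991 = 0.3152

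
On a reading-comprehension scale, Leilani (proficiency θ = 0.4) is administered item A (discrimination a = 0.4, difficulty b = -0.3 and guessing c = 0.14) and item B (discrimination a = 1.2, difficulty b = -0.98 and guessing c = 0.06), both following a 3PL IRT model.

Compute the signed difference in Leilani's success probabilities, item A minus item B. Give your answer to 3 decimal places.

-0.220

P(θ) = c + (1 − c) · 1 / (1 + exp(−a(θ − b)))
P_A = 0.6298
P_B = 0.8493
P_A − P_B = -0.2195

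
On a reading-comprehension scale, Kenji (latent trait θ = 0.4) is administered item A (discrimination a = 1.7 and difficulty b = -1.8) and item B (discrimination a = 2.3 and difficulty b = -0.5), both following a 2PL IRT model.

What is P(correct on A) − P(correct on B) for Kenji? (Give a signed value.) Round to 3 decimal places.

P(θ) = 1 / (1 + exp(−a(θ − b)))
P_A = 0.9768
P_B = 0.8880
P_A − P_B = 0.0888

0.089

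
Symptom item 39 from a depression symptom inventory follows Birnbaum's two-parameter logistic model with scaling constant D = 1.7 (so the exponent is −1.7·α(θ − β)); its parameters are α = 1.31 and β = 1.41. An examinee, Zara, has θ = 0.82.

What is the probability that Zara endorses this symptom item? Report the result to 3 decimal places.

0.212

P(θ) = 1 / (1 + exp(−D·α(θ − β)))
Exponent: 1.7 × 1.31 × (0.82 − 1.41) = -1.3139
1/(1 + e^{1.3139}) = 0.2118
P = 0.2118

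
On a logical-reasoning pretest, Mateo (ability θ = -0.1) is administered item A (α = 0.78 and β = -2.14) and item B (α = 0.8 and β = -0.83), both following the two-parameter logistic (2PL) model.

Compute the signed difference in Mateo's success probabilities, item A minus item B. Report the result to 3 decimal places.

0.189

P(θ) = 1 / (1 + exp(−α(θ − β)))
P_A = 0.8308
P_B = 0.6420
P_A − P_B = 0.1888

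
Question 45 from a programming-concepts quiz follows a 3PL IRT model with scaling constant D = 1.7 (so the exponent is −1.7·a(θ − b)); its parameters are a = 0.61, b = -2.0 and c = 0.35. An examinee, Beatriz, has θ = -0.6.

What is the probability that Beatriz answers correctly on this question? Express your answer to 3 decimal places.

P(θ) = c + (1 − c) · 1 / (1 + exp(−D·a(θ − b)))
Exponent: 1.7 × 0.61 × (-0.6 − (-2.0)) = 1.4518
1/(1 + e^{-1.4518}) = 0.8103
P = 0.35 + 0.65 × 0.8103 = 0.8767

0.877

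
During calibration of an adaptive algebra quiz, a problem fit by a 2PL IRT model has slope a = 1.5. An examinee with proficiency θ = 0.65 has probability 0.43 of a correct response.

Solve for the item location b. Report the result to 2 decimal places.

0.84

P(θ) = 1 / (1 + exp(−a(θ − b)))
logit(0.43) = ln(0.43/0.57) = -0.2819
b = θ − logit/(a) = 0.65 − (-0.2819)/1.5000 = 0.8379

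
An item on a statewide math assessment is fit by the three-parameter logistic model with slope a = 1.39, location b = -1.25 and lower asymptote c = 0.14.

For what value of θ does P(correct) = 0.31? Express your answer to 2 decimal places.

-2.26

P(θ) = c + (1 − c) · 1 / (1 + exp(−a(θ − b)))
Remove guessing floor: (0.31 − 0.14)/(1 − 0.14) = 0.1977
logit = ln(0.1977/0.8023) = -1.4009
θ = b + logit/(a) = -1.25 + (-1.4009)/1.3900 = -2.2578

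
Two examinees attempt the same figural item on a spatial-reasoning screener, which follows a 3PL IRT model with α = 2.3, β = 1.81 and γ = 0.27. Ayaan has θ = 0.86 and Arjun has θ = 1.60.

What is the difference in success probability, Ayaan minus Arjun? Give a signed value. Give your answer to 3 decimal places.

-0.205

P(θ) = γ + (1 − γ) · 1 / (1 + exp(−α(θ − β)))
P(Ayaan) = 0.3438  [exponent -2.1850]
P(Arjun) = 0.5485  [exponent -0.4830]
Difference = 0.3438 − 0.5485 = -0.2047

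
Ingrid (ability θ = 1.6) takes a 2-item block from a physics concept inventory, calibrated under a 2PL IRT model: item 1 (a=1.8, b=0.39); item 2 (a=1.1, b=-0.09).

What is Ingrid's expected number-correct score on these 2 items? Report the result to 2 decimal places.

P(θ) = 1 / (1 + exp(−a(θ − b)))
P_1 = 1/(1+e^{-2.1780}) = 0.8983
P_2 = 1/(1+e^{-1.8590}) = 0.8652
E[score] = 0.8983 + 0.8652 = 1.7634

1.76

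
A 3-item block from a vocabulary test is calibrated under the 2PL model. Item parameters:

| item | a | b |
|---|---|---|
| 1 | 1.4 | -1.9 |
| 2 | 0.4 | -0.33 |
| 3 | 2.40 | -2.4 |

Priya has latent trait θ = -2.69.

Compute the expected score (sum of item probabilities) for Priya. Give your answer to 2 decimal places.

0.86

P(θ) = 1 / (1 + exp(−a(θ − b)))
P_1 = 1/(1+e^{1.1060}) = 0.2486
P_2 = 1/(1+e^{0.9440}) = 0.2801
P_3 = 1/(1+e^{0.6960}) = 0.3327
E[score] = 0.2486 + 0.2801 + 0.3327 = 0.8614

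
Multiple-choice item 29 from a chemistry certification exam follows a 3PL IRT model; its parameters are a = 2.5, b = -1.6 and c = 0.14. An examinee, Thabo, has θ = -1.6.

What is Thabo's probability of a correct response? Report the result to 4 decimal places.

0.5700

P(θ) = c + (1 − c) · 1 / (1 + exp(−a(θ − b)))
Exponent: 2.5 × (-1.6 − (-1.6)) = 0.0000
1/(1 + e^{0.0000}) = 0.5000
P = 0.14 + 0.86 × 0.5000 = 0.5700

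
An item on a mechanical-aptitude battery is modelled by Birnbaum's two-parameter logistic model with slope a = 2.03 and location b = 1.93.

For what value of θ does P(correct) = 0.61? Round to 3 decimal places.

2.150

P(θ) = 1 / (1 + exp(−a(θ − b)))
logit = ln(0.6100/0.3900) = 0.4473
θ = b + logit/(a) = 1.93 + 0.4473/2.0300 = 2.1504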